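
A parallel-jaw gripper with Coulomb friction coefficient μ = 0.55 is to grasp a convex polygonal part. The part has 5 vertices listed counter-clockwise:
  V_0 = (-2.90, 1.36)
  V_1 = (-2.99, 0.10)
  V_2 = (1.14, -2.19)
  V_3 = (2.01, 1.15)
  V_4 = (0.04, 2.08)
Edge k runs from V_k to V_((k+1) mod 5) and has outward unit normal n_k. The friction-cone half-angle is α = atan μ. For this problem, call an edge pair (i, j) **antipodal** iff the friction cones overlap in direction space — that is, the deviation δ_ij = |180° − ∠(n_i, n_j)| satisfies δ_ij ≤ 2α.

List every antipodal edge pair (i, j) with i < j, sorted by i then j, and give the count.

α = atan 0.55 = 28.81°;  2α = 57.62°
n_0 = (-0.9975, +0.0712)
n_1 = (-0.4849, -0.8746)
n_2 = (+0.9677, -0.2521)
n_3 = (+0.4269, +0.9043)
n_4 = (-0.2379, +0.9713)
  (0,1): δ = 114.92°  ·
  (0,2): δ = 10.51°  ✓
  (0,3): δ = 68.81°  ·
  (0,4): δ = 107.85°  ·
  (1,2): δ = 75.59°  ·
  (1,3): δ = 3.74°  ✓
  (1,4): δ = 42.77°  ✓
  (2,3): δ = 100.67°  ·
  (2,4): δ = 61.64°  ·
  (3,4): δ = 140.97°  ·
antipodal pairs: 3

count = 3; pairs: (0,2), (1,3), (1,4)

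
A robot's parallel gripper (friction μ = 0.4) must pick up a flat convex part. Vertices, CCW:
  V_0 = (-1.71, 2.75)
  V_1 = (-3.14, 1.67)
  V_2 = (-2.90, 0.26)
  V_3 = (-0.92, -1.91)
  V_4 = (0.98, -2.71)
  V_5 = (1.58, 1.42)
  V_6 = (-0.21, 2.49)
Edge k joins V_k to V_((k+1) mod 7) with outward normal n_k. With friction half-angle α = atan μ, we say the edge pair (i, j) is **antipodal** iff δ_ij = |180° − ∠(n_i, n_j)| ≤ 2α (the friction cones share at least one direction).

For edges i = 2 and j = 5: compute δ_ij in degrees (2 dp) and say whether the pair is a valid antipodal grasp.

α = atan 0.4 = 21.80°;  2α = 43.60°
edge 2: e_2 = (+1.98, -2.17);  n_2 = (-0.7387, -0.6740)
edge 5: e_5 = (-1.79, +1.07);  n_5 = (+0.5131, +0.8583)
∠(n_2, n_5) = 163.25°
δ = |180° − 163.25°| = 16.75°
16.75° ≤ 2α = 43.60°  →  valid

δ = 16.75°, valid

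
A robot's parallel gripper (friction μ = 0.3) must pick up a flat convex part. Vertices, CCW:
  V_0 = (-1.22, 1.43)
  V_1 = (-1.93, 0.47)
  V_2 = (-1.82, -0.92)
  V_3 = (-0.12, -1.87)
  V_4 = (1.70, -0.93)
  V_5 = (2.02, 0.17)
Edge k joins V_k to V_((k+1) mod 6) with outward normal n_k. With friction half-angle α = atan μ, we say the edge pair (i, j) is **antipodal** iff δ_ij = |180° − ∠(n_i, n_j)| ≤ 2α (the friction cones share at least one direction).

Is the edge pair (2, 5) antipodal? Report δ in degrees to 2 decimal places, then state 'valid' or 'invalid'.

δ = 7.95°, valid

α = atan 0.3 = 16.70°;  2α = 33.40°
edge 2: e_2 = (+1.70, -0.95);  n_2 = (-0.4878, -0.8729)
edge 5: e_5 = (-3.24, +1.26);  n_5 = (+0.3624, +0.9320)
∠(n_2, n_5) = 172.05°
δ = |180° − 172.05°| = 7.95°
7.95° ≤ 2α = 33.40°  →  valid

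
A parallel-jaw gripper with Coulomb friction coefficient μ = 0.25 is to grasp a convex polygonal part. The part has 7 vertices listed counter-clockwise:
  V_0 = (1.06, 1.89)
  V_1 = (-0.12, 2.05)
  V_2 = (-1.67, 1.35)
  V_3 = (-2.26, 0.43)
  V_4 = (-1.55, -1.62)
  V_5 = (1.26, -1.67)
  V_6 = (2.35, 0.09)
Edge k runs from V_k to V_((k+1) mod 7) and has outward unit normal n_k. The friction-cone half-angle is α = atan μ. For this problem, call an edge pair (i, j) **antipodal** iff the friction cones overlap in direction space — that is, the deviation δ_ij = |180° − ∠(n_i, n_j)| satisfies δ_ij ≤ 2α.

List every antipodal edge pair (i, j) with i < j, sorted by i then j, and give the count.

α = atan 0.25 = 14.04°;  2α = 28.07°
n_0 = (+0.1344, +0.9909)
n_1 = (-0.4116, +0.9114)
n_2 = (-0.8418, +0.5398)
n_3 = (-0.9449, -0.3273)
n_4 = (-0.0178, -0.9998)
n_5 = (+0.8502, -0.5265)
n_6 = (+0.8128, +0.5825)
  (0,1): δ = 147.97°  ·
  (0,2): δ = 114.95°  ·
  (0,3): δ = 63.18°  ·
  (0,4): δ = 6.70°  ✓
  (0,5): δ = 65.95°  ·
  (0,6): δ = 133.35°  ·
  (1,2): δ = 146.98°  ·
  (1,3): δ = 95.20°  ·
  (1,4): δ = 25.32°  ✓
  (1,5): δ = 33.92°  ·
  (1,6): δ = 101.32°  ·
  (2,3): δ = 128.22°  ·
  (2,4): δ = 58.35°  ·
  (2,5): δ = 0.90°  ✓
  (2,6): δ = 68.30°  ·
  (3,4): δ = 110.12°  ·
  (3,5): δ = 50.87°  ·
  (3,6): δ = 16.52°  ✓
  (4,5): δ = 120.75°  ·
  (4,6): δ = 53.35°  ·
  (5,6): δ = 112.60°  ·
antipodal pairs: 4

count = 4; pairs: (0,4), (1,4), (2,5), (3,6)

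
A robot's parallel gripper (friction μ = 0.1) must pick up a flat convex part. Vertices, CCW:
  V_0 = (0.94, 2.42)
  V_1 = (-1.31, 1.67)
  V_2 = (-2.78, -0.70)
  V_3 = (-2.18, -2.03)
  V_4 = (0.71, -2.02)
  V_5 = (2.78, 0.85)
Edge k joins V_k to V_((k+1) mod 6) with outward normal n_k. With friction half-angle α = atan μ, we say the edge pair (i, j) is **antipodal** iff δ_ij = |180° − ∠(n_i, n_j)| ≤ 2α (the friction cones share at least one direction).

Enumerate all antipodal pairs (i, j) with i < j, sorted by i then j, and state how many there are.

α = atan 0.1 = 5.71°;  2α = 11.42°
n_0 = (-0.3162, +0.9487)
n_1 = (-0.8498, +0.5271)
n_2 = (-0.9115, -0.4112)
n_3 = (+0.0035, -1.0000)
n_4 = (+0.8111, -0.5850)
n_5 = (+0.6491, +0.7607)
  (0,1): δ = 140.24°  ·
  (0,2): δ = 84.15°  ·
  (0,3): δ = 18.24°  ·
  (0,4): δ = 35.76°  ·
  (0,5): δ = 121.09°  ·
  (1,2): δ = 123.91°  ·
  (1,3): δ = 57.99°  ·
  (1,4): δ = 3.99°  ✓
  (1,5): δ = 81.34°  ·
  (2,3): δ = 114.08°  ·
  (2,4): δ = 60.08°  ·
  (2,5): δ = 25.25°  ·
  (3,4): δ = 126.00°  ·
  (3,5): δ = 40.67°  ·
  (4,5): δ = 94.67°  ·
antipodal pairs: 1

count = 1; pairs: (1,4)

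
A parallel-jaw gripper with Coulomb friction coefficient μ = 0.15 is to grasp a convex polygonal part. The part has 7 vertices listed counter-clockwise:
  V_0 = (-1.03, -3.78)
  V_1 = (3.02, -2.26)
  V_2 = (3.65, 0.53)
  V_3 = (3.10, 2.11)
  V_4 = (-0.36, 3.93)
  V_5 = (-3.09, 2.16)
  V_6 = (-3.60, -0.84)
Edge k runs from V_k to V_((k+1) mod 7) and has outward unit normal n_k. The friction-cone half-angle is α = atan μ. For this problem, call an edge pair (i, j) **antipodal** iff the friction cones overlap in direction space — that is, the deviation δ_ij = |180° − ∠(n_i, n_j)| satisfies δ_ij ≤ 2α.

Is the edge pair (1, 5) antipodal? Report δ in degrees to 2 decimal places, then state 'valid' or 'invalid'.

δ = 3.08°, valid

α = atan 0.15 = 8.53°;  2α = 17.06°
edge 1: e_1 = (+0.63, +2.79);  n_1 = (+0.9754, -0.2203)
edge 5: e_5 = (-0.51, -3.00);  n_5 = (-0.9859, +0.1676)
∠(n_1, n_5) = 176.92°
δ = |180° − 176.92°| = 3.08°
3.08° ≤ 2α = 17.06°  →  valid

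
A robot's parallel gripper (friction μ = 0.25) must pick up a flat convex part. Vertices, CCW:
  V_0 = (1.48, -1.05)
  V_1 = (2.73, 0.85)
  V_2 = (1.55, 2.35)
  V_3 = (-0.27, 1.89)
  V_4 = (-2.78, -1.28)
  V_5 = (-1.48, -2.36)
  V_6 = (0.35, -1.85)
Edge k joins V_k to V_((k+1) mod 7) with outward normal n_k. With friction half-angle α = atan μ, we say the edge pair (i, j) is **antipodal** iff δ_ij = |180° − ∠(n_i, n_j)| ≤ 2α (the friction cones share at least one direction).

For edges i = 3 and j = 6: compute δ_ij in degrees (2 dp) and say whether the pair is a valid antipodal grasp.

δ = 16.33°, valid

α = atan 0.25 = 14.04°;  2α = 28.07°
edge 3: e_3 = (-2.51, -3.17);  n_3 = (-0.7840, +0.6208)
edge 6: e_6 = (+1.13, +0.80);  n_6 = (+0.5778, -0.8162)
∠(n_3, n_6) = 163.67°
δ = |180° − 163.67°| = 16.33°
16.33° ≤ 2α = 28.07°  →  valid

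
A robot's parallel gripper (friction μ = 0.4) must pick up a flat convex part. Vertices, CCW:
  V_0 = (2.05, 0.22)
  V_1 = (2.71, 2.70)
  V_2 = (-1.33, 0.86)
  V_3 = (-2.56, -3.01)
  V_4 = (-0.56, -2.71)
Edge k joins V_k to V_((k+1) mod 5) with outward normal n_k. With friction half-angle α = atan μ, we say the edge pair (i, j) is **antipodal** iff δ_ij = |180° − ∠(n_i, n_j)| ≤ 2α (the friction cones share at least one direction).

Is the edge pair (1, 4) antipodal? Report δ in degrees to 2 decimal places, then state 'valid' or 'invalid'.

α = atan 0.4 = 21.80°;  2α = 43.60°
edge 1: e_1 = (-4.04, -1.84);  n_1 = (-0.4145, +0.9101)
edge 4: e_4 = (+2.61, +2.93);  n_4 = (+0.7467, -0.6652)
∠(n_1, n_4) = 156.18°
δ = |180° − 156.18°| = 23.82°
23.82° ≤ 2α = 43.60°  →  valid

δ = 23.82°, valid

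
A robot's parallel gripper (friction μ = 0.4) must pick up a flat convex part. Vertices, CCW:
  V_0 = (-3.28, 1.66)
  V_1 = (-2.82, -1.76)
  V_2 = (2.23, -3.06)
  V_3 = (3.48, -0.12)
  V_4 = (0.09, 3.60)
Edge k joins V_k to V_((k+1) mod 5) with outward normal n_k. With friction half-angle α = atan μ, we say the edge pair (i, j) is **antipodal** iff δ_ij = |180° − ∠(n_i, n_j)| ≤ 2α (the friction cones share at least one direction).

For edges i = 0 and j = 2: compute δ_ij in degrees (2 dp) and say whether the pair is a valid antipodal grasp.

α = atan 0.4 = 21.80°;  2α = 43.60°
edge 0: e_0 = (+0.46, -3.42);  n_0 = (-0.9911, -0.1333)
edge 2: e_2 = (+1.25, +2.94);  n_2 = (+0.9203, -0.3913)
∠(n_0, n_2) = 149.31°
δ = |180° − 149.31°| = 30.69°
30.69° ≤ 2α = 43.60°  →  valid

δ = 30.69°, valid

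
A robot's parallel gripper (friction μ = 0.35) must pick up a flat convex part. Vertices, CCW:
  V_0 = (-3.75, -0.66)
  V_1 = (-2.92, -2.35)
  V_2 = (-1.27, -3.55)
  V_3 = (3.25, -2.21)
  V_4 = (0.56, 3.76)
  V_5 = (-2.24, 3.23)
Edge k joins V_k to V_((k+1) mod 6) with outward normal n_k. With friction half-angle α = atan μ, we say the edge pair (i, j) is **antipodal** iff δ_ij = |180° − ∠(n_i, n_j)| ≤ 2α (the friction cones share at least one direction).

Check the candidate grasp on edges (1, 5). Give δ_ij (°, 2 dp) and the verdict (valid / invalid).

α = atan 0.35 = 19.29°;  2α = 38.58°
edge 1: e_1 = (+1.65, -1.20);  n_1 = (-0.5882, -0.8087)
edge 5: e_5 = (-1.51, -3.89);  n_5 = (-0.9322, +0.3619)
∠(n_1, n_5) = 75.19°
δ = |180° − 75.19°| = 104.81°
104.81° > 2α = 38.58°  →  invalid

δ = 104.81°, invalid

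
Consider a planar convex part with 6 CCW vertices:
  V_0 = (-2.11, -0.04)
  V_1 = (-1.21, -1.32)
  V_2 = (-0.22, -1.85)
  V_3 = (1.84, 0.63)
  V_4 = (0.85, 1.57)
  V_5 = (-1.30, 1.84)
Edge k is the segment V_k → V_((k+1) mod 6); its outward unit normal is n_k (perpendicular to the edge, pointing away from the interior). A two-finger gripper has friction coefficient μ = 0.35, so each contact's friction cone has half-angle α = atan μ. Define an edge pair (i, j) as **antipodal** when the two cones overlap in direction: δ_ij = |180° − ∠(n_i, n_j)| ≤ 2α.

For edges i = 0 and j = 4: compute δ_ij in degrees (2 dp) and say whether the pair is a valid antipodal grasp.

α = atan 0.35 = 19.29°;  2α = 38.58°
edge 0: e_0 = (+0.90, -1.28);  n_0 = (-0.8180, -0.5752)
edge 4: e_4 = (-2.15, +0.27);  n_4 = (+0.1246, +0.9922)
∠(n_0, n_4) = 132.27°
δ = |180° − 132.27°| = 47.73°
47.73° > 2α = 38.58°  →  invalid

δ = 47.73°, invalid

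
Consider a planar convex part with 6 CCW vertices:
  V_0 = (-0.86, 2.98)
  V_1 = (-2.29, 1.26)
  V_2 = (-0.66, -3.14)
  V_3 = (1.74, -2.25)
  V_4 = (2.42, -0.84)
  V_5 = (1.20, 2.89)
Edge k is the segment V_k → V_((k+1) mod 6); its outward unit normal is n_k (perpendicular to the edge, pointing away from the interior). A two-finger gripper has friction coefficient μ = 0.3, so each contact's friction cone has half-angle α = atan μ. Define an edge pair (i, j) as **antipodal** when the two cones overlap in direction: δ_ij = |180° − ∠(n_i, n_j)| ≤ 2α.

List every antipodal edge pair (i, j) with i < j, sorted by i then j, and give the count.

α = atan 0.3 = 16.70°;  2α = 33.40°
n_0 = (-0.7690, +0.6393)
n_1 = (-0.9377, -0.3474)
n_2 = (+0.3477, -0.9376)
n_3 = (+0.9007, -0.4344)
n_4 = (+0.9505, +0.3109)
n_5 = (+0.0436, +0.9990)
  (0,1): δ = 119.93°  ·
  (0,2): δ = 29.91°  ✓
  (0,3): δ = 13.99°  ✓
  (0,4): δ = 57.85°  ·
  (0,5): δ = 127.24°  ·
  (1,2): δ = 89.98°  ·
  (1,3): δ = 46.07°  ·
  (1,4): δ = 2.22°  ✓
  (1,5): δ = 67.17°  ·
  (2,3): δ = 136.09°  ·
  (2,4): δ = 92.23°  ·
  (2,5): δ = 22.85°  ✓
  (3,4): δ = 136.14°  ·
  (3,5): δ = 66.76°  ·
  (4,5): δ = 110.61°  ·
antipodal pairs: 4

count = 4; pairs: (0,2), (0,3), (1,4), (2,5)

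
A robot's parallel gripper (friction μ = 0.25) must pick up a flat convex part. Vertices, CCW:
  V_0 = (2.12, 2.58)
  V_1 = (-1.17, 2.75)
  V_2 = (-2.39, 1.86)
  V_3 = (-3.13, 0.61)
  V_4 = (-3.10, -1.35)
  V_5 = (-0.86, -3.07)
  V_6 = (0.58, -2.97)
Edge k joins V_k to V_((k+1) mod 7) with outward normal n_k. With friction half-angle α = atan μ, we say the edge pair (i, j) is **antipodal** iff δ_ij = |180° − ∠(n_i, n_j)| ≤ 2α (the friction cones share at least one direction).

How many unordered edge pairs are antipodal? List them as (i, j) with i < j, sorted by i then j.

α = atan 0.25 = 14.04°;  2α = 28.07°
n_0 = (+0.0516, +0.9987)
n_1 = (-0.5894, +0.8079)
n_2 = (-0.8605, +0.5094)
n_3 = (-0.9999, -0.0153)
n_4 = (-0.6090, -0.7932)
n_5 = (+0.0693, -0.9976)
n_6 = (+0.9636, -0.2674)
  (0,1): δ = 140.93°  ·
  (0,2): δ = 117.67°  ·
  (0,3): δ = 86.17°  ·
  (0,4): δ = 34.56°  ·
  (0,5): δ = 6.93°  ✓
  (0,6): δ = 77.45°  ·
  (1,2): δ = 156.74°  ·
  (1,3): δ = 125.23°  ·
  (1,4): δ = 73.63°  ·
  (1,5): δ = 32.14°  ·
  (1,6): δ = 38.38°  ·
  (2,3): δ = 148.50°  ·
  (2,4): δ = 96.89°  ·
  (2,5): δ = 55.40°  ·
  (2,6): δ = 15.12°  ✓
  (3,4): δ = 128.40°  ·
  (3,5): δ = 86.90°  ·
  (3,6): δ = 16.39°  ✓
  (4,5): δ = 138.51°  ·
  (4,6): δ = 67.99°  ·
  (5,6): δ = 109.48°  ·
antipodal pairs: 3

count = 3; pairs: (0,5), (2,6), (3,6)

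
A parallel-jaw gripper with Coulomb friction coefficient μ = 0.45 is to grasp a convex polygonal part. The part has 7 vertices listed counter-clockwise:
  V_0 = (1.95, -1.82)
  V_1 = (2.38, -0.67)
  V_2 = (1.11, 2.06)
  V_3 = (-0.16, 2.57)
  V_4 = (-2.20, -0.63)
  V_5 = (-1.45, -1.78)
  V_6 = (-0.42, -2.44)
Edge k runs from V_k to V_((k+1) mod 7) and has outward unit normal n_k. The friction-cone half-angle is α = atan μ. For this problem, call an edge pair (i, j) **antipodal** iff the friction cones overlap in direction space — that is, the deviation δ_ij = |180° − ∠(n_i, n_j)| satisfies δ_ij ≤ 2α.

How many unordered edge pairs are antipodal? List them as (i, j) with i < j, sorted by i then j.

count = 7; pairs: (0,3), (1,4), (1,5), (2,4), (2,5), (2,6), (3,6)

α = atan 0.45 = 24.23°;  2α = 48.46°
n_0 = (+0.9367, -0.3502)
n_1 = (+0.9067, +0.4218)
n_2 = (+0.3727, +0.9280)
n_3 = (-0.8432, +0.5376)
n_4 = (-0.8376, -0.5463)
n_5 = (-0.5395, -0.8420)
n_6 = (+0.2531, -0.9674)
  (0,1): δ = 134.55°  ·
  (0,2): δ = 91.38°  ·
  (0,3): δ = 12.02°  ✓
  (0,4): δ = 53.61°  ·
  (0,5): δ = 77.85°  ·
  (0,6): δ = 125.16°  ·
  (1,2): δ = 136.83°  ·
  (1,3): δ = 57.47°  ·
  (1,4): δ = 8.16°  ✓
  (1,5): δ = 32.40°  ✓
  (1,6): δ = 79.71°  ·
  (2,3): δ = 100.64°  ·
  (2,4): δ = 35.01°  ✓
  (2,5): δ = 10.77°  ✓
  (2,6): δ = 36.54°  ✓
  (3,4): δ = 114.37°  ·
  (3,5): δ = 90.13°  ·
  (3,6): δ = 42.82°  ✓
  (4,5): δ = 155.76°  ·
  (4,6): δ = 108.45°  ·
  (5,6): δ = 132.69°  ·
antipodal pairs: 7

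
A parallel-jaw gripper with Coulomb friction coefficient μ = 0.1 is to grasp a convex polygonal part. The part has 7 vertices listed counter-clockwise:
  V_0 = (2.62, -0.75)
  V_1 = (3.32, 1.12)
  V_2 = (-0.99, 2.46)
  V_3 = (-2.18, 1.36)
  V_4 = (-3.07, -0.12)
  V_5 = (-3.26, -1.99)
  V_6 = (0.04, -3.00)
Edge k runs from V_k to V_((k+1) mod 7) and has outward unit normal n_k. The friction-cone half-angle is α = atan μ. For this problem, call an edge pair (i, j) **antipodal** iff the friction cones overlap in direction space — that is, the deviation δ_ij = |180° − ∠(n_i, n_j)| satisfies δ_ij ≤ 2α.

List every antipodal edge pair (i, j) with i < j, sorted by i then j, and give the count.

α = atan 0.1 = 5.71°;  2α = 11.42°
n_0 = (+0.9365, -0.3506)
n_1 = (+0.2969, +0.9549)
n_2 = (-0.6788, +0.7343)
n_3 = (-0.8570, +0.5153)
n_4 = (-0.9949, +0.1011)
n_5 = (-0.2927, -0.9562)
n_6 = (+0.6573, -0.7537)
  (0,1): δ = 86.75°  ·
  (0,2): δ = 26.73°  ·
  (0,3): δ = 10.50°  ✓
  (0,4): δ = 14.72°  ·
  (0,5): δ = 93.51°  ·
  (0,6): δ = 151.61°  ·
  (1,2): δ = 119.98°  ·
  (1,3): δ = 103.75°  ·
  (1,4): δ = 78.53°  ·
  (1,5): δ = 0.25°  ✓
  (1,6): δ = 58.36°  ·
  (2,3): δ = 163.77°  ·
  (2,4): δ = 138.55°  ·
  (2,5): δ = 59.77°  ·
  (2,6): δ = 1.66°  ✓
  (3,4): δ = 154.78°  ·
  (3,5): δ = 76.00°  ·
  (3,6): δ = 17.89°  ·
  (4,5): δ = 101.22°  ·
  (4,6): δ = 43.11°  ·
  (5,6): δ = 121.89°  ·
antipodal pairs: 3

count = 3; pairs: (0,3), (1,5), (2,6)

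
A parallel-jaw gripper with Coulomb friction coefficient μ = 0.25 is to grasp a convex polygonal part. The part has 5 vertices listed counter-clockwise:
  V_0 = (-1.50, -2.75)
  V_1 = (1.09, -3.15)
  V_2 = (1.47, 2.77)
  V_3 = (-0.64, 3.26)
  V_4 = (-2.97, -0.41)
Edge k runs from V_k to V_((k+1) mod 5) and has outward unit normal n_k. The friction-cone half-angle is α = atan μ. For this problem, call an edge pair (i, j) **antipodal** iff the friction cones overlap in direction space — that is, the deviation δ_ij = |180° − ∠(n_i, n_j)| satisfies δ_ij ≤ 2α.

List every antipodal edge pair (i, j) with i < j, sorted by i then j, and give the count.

α = atan 0.25 = 14.04°;  2α = 28.07°
n_0 = (-0.1526, -0.9883)
n_1 = (+0.9979, -0.0641)
n_2 = (+0.2262, +0.9741)
n_3 = (-0.8442, +0.5360)
n_4 = (-0.8468, -0.5319)
  (0,1): δ = 84.89°  ·
  (0,2): δ = 4.29°  ✓
  (0,3): δ = 66.37°  ·
  (0,4): δ = 130.92°  ·
  (1,2): δ = 99.40°  ·
  (1,3): δ = 28.74°  ·
  (1,4): δ = 35.81°  ·
  (2,3): δ = 109.34°  ·
  (2,4): δ = 44.79°  ·
  (3,4): δ = 115.45°  ·
antipodal pairs: 1

count = 1; pairs: (0,2)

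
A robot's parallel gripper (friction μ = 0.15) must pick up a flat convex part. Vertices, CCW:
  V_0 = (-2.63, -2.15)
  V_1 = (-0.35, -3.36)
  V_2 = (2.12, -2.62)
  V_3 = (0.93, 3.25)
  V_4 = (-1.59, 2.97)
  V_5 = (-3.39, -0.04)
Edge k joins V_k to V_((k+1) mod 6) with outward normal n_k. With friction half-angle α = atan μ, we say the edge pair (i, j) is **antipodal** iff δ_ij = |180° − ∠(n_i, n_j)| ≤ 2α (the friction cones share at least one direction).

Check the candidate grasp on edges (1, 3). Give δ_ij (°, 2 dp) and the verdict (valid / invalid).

α = atan 0.15 = 8.53°;  2α = 17.06°
edge 1: e_1 = (+2.47, +0.74);  n_1 = (+0.2870, -0.9579)
edge 3: e_3 = (-2.52, -0.28);  n_3 = (-0.1104, +0.9939)
∠(n_1, n_3) = 169.66°
δ = |180° − 169.66°| = 10.34°
10.34° ≤ 2α = 17.06°  →  valid

δ = 10.34°, valid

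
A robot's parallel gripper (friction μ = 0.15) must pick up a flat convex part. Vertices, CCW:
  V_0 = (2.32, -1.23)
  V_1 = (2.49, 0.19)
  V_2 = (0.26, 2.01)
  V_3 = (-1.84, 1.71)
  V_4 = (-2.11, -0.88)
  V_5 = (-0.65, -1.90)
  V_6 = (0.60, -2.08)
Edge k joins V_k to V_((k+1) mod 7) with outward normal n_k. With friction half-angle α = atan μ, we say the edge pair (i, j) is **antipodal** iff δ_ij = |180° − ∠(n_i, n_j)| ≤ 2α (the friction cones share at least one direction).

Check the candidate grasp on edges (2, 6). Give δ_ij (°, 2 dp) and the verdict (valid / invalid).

δ = 18.17°, invalid

α = atan 0.15 = 8.53°;  2α = 17.06°
edge 2: e_2 = (-2.10, -0.30);  n_2 = (-0.1414, +0.9899)
edge 6: e_6 = (+1.72, +0.85);  n_6 = (+0.4430, -0.8965)
∠(n_2, n_6) = 161.83°
δ = |180° − 161.83°| = 18.17°
18.17° > 2α = 17.06°  →  invalid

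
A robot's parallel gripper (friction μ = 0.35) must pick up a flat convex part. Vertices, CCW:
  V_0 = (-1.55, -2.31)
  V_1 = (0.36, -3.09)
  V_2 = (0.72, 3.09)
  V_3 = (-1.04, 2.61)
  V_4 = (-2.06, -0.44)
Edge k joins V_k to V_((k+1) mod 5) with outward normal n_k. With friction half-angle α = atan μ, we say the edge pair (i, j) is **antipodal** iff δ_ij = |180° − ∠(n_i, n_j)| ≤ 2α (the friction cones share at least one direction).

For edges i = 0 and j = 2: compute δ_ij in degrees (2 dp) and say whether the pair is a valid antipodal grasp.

δ = 37.47°, valid

α = atan 0.35 = 19.29°;  2α = 38.58°
edge 0: e_0 = (+1.91, -0.78);  n_0 = (-0.3781, -0.9258)
edge 2: e_2 = (-1.76, -0.48);  n_2 = (-0.2631, +0.9648)
∠(n_0, n_2) = 142.53°
δ = |180° − 142.53°| = 37.47°
37.47° ≤ 2α = 38.58°  →  valid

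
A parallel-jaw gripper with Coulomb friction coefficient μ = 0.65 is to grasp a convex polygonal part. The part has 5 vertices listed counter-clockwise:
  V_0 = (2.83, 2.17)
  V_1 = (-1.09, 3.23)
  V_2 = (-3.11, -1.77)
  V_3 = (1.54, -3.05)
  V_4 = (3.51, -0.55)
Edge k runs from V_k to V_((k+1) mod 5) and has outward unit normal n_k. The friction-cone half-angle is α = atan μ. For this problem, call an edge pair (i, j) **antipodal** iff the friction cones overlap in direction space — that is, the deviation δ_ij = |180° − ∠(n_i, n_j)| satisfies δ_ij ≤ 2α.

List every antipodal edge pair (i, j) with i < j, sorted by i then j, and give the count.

count = 4; pairs: (0,2), (1,3), (1,4), (2,4)

α = atan 0.65 = 33.02°;  2α = 66.05°
n_0 = (+0.2610, +0.9653)
n_1 = (-0.9272, +0.3746)
n_2 = (-0.2654, -0.9641)
n_3 = (+0.7854, -0.6189)
n_4 = (+0.9701, +0.2425)
  (0,1): δ = 96.87°  ·
  (0,2): δ = 0.26°  ✓
  (0,3): δ = 66.89°  ·
  (0,4): δ = 119.17°  ·
  (1,2): δ = 83.39°  ·
  (1,3): δ = 16.24°  ✓
  (1,4): δ = 36.03°  ✓
  (2,3): δ = 112.85°  ·
  (2,4): δ = 60.57°  ✓
  (3,4): δ = 127.73°  ·
antipodal pairs: 4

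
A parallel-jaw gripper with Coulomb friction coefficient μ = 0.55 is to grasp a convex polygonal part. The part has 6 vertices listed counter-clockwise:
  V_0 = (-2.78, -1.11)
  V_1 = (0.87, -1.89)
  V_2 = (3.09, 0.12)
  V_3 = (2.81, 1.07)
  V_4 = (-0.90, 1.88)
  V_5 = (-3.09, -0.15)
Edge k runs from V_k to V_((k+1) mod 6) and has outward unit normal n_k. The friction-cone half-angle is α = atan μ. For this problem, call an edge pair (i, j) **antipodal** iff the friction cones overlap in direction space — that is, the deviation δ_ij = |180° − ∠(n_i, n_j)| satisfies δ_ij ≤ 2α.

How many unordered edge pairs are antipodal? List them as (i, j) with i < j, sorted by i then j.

α = atan 0.55 = 28.81°;  2α = 57.62°
n_0 = (-0.2090, -0.9779)
n_1 = (+0.6712, -0.7413)
n_2 = (+0.9592, +0.2827)
n_3 = (+0.2133, +0.9770)
n_4 = (-0.6798, +0.7334)
n_5 = (-0.9516, -0.3073)
  (0,1): δ = 125.78°  ·
  (0,2): δ = 61.52°  ·
  (0,3): δ = 0.25°  ✓
  (0,4): δ = 54.89°  ✓
  (0,5): δ = 119.96°  ·
  (1,2): δ = 115.74°  ·
  (1,3): δ = 54.47°  ✓
  (1,4): δ = 0.67°  ✓
  (1,5): δ = 65.74°  ·
  (2,3): δ = 118.74°  ·
  (2,4): δ = 63.59°  ·
  (2,5): δ = 1.47°  ✓
  (3,4): δ = 124.86°  ·
  (3,5): δ = 59.79°  ·
  (4,5): δ = 114.93°  ·
antipodal pairs: 5

count = 5; pairs: (0,3), (0,4), (1,3), (1,4), (2,5)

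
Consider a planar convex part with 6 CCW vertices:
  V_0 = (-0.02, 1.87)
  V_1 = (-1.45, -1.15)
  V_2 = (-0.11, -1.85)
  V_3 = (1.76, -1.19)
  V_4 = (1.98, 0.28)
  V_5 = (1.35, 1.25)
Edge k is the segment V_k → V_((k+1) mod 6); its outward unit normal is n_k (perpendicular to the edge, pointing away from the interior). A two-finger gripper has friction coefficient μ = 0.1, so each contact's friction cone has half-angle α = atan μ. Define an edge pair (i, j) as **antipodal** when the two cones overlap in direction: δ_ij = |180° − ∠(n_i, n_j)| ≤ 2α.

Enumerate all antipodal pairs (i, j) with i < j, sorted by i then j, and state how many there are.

count = 1; pairs: (1,5)

α = atan 0.1 = 5.71°;  2α = 11.42°
n_0 = (-0.9038, +0.4280)
n_1 = (-0.4630, -0.8863)
n_2 = (+0.3328, -0.9430)
n_3 = (+0.9890, -0.1480)
n_4 = (+0.8386, +0.5447)
n_5 = (+0.4123, +0.9110)
  (0,1): δ = 92.24°  ·
  (0,2): δ = 45.22°  ·
  (0,3): δ = 16.83°  ·
  (0,4): δ = 58.34°  ·
  (0,5): δ = 90.99°  ·
  (1,2): δ = 132.98°  ·
  (1,3): δ = 70.93°  ·
  (1,4): δ = 29.41°  ·
  (1,5): δ = 3.23°  ✓
  (2,3): δ = 117.95°  ·
  (2,4): δ = 76.44°  ·
  (2,5): δ = 43.79°  ·
  (3,4): δ = 138.49°  ·
  (3,5): δ = 105.84°  ·
  (4,5): δ = 147.35°  ·
antipodal pairs: 1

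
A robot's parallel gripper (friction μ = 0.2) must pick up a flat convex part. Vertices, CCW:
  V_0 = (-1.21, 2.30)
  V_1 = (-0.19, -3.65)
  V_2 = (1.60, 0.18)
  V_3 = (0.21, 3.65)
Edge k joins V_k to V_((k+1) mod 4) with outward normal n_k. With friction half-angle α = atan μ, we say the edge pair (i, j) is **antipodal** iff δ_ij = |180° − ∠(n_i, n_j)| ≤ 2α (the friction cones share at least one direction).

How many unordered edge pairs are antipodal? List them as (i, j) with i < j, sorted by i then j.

count = 2; pairs: (0,2), (1,3)

α = atan 0.2 = 11.31°;  2α = 22.62°
n_0 = (-0.9856, -0.1690)
n_1 = (+0.9059, -0.4234)
n_2 = (+0.9283, +0.3719)
n_3 = (-0.6890, +0.7247)
  (0,1): δ = 34.78°  ·
  (0,2): δ = 12.10°  ✓
  (0,3): δ = 123.82°  ·
  (1,2): δ = 133.12°  ·
  (1,3): δ = 21.40°  ✓
  (2,3): δ = 68.28°  ·
antipodal pairs: 2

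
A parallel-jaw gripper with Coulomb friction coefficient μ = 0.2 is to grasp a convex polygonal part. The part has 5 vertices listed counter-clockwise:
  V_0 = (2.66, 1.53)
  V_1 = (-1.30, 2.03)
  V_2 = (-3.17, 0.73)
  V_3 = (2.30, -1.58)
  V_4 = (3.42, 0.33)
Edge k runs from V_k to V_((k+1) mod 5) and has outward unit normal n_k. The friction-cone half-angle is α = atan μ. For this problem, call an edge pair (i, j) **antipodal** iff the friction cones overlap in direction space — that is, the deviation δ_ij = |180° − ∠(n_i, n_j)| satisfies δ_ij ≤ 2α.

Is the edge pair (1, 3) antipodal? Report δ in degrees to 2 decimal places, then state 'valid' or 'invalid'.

α = atan 0.2 = 11.31°;  2α = 22.62°
edge 1: e_1 = (-1.87, -1.30);  n_1 = (-0.5708, +0.8211)
edge 3: e_3 = (+1.12, +1.91);  n_3 = (+0.8626, -0.5058)
∠(n_1, n_3) = 155.19°
δ = |180° − 155.19°| = 24.81°
24.81° > 2α = 22.62°  →  invalid

δ = 24.81°, invalid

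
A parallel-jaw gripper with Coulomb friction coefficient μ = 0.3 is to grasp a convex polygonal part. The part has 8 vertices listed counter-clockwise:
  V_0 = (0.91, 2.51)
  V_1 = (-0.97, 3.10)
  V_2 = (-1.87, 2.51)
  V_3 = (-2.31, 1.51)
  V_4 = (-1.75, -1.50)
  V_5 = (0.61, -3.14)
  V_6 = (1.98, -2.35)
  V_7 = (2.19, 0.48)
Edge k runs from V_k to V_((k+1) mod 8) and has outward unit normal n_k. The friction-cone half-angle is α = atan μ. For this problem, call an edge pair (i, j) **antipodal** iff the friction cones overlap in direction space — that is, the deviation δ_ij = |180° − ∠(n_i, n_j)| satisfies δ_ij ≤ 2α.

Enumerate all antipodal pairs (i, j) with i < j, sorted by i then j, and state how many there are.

count = 6; pairs: (0,4), (1,5), (2,6), (3,6), (3,7), (4,7)

α = atan 0.3 = 16.70°;  2α = 33.40°
n_0 = (+0.2994, +0.9541)
n_1 = (-0.5483, +0.8363)
n_2 = (-0.9153, +0.4027)
n_3 = (-0.9831, -0.1829)
n_4 = (-0.5707, -0.8212)
n_5 = (+0.4995, -0.8663)
n_6 = (+0.9973, -0.0740)
n_7 = (+0.8459, +0.5334)
  (0,1): δ = 129.33°  ·
  (0,2): δ = 96.33°  ·
  (0,3): δ = 62.04°  ·
  (0,4): δ = 17.37°  ✓
  (0,5): δ = 47.39°  ·
  (0,6): δ = 103.18°  ·
  (0,7): δ = 139.66°  ·
  (1,2): δ = 147.00°  ·
  (1,3): δ = 112.71°  ·
  (1,4): δ = 68.04°  ·
  (1,5): δ = 3.28°  ✓
  (1,6): δ = 52.51°  ·
  (1,7): δ = 88.99°  ·
  (2,3): δ = 145.71°  ·
  (2,4): δ = 101.05°  ·
  (2,5): δ = 36.28°  ·
  (2,6): δ = 19.51°  ✓
  (2,7): δ = 55.98°  ·
  (3,4): δ = 135.34°  ·
  (3,5): δ = 70.57°  ·
  (3,6): δ = 14.78°  ✓
  (3,7): δ = 21.69°  ✓
  (4,5): δ = 115.23°  ·
  (4,6): δ = 59.45°  ·
  (4,7): δ = 22.97°  ✓
  (5,6): δ = 124.21°  ·
  (5,7): δ = 87.74°  ·
  (6,7): δ = 143.52°  ·
antipodal pairs: 6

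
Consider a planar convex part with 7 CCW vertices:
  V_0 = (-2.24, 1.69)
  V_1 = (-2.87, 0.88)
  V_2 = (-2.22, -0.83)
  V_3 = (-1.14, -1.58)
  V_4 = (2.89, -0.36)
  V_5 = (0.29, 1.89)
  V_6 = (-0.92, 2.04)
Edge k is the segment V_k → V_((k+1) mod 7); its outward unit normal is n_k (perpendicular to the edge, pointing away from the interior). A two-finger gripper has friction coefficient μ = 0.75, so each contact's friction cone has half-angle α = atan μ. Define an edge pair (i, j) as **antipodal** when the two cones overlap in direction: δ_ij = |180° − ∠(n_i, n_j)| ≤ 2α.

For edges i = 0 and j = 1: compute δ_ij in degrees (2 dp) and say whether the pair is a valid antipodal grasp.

α = atan 0.75 = 36.87°;  2α = 73.74°
edge 0: e_0 = (-0.63, -0.81);  n_0 = (-0.7894, +0.6139)
edge 1: e_1 = (+0.65, -1.71);  n_1 = (-0.9347, -0.3553)
∠(n_0, n_1) = 58.69°
δ = |180° − 58.69°| = 121.31°
121.31° > 2α = 73.74°  →  invalid

δ = 121.31°, invalid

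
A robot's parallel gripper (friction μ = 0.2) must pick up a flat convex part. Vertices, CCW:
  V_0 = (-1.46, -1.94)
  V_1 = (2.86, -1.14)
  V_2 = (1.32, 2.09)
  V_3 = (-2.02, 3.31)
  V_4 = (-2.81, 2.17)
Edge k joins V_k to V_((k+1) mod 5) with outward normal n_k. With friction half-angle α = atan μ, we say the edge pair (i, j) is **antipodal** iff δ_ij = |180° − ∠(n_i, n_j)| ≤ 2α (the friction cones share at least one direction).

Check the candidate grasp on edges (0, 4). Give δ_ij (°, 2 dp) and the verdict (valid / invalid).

δ = 97.69°, invalid

α = atan 0.2 = 11.31°;  2α = 22.62°
edge 0: e_0 = (+4.32, +0.80);  n_0 = (+0.1821, -0.9833)
edge 4: e_4 = (+1.35, -4.11);  n_4 = (-0.9501, -0.3121)
∠(n_0, n_4) = 82.31°
δ = |180° − 82.31°| = 97.69°
97.69° > 2α = 22.62°  →  invalid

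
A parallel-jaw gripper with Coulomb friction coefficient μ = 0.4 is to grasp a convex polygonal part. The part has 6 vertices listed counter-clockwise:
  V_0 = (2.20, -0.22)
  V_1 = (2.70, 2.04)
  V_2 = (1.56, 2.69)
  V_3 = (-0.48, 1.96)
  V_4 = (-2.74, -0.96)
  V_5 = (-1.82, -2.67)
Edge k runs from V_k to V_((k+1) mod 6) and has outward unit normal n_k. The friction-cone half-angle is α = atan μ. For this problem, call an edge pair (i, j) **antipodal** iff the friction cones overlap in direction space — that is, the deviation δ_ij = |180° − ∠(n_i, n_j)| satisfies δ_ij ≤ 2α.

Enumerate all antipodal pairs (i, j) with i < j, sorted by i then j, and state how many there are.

α = atan 0.4 = 21.80°;  2α = 43.60°
n_0 = (+0.9764, -0.2160)
n_1 = (+0.4953, +0.8687)
n_2 = (-0.3369, +0.9415)
n_3 = (-0.7908, +0.6121)
n_4 = (-0.8806, -0.4738)
n_5 = (+0.5204, -0.8539)
  (0,1): δ = 107.22°  ·
  (0,2): δ = 57.84°  ·
  (0,3): δ = 25.26°  ✓
  (0,4): δ = 40.76°  ✓
  (0,5): δ = 133.84°  ·
  (1,2): δ = 130.62°  ·
  (1,3): δ = 98.05°  ·
  (1,4): δ = 32.03°  ✓
  (1,5): δ = 61.05°  ·
  (2,3): δ = 147.43°  ·
  (2,4): δ = 81.41°  ·
  (2,5): δ = 11.67°  ✓
  (3,4): δ = 113.98°  ·
  (3,5): δ = 20.90°  ✓
  (4,5): δ = 86.92°  ·
antipodal pairs: 5

count = 5; pairs: (0,3), (0,4), (1,4), (2,5), (3,5)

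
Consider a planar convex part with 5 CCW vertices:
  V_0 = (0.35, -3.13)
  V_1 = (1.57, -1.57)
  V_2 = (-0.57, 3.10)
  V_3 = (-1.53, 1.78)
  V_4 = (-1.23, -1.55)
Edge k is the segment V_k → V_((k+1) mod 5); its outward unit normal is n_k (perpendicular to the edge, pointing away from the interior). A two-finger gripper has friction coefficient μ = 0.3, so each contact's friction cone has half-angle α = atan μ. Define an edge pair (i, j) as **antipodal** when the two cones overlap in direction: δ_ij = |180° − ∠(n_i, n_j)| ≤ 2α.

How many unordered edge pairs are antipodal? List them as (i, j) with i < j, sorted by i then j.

count = 3; pairs: (0,2), (1,3), (1,4)

α = atan 0.3 = 16.70°;  2α = 33.40°
n_0 = (+0.7877, -0.6160)
n_1 = (+0.9091, +0.4166)
n_2 = (-0.8087, +0.5882)
n_3 = (-0.9960, -0.0897)
n_4 = (-0.7071, -0.7071)
  (0,1): δ = 117.35°  ·
  (0,2): δ = 2.00°  ✓
  (0,3): δ = 43.18°  ·
  (0,4): δ = 83.03°  ·
  (1,2): δ = 60.65°  ·
  (1,3): δ = 19.47°  ✓
  (1,4): δ = 20.38°  ✓
  (2,3): δ = 138.82°  ·
  (2,4): δ = 98.97°  ·
  (3,4): δ = 140.15°  ·
antipodal pairs: 3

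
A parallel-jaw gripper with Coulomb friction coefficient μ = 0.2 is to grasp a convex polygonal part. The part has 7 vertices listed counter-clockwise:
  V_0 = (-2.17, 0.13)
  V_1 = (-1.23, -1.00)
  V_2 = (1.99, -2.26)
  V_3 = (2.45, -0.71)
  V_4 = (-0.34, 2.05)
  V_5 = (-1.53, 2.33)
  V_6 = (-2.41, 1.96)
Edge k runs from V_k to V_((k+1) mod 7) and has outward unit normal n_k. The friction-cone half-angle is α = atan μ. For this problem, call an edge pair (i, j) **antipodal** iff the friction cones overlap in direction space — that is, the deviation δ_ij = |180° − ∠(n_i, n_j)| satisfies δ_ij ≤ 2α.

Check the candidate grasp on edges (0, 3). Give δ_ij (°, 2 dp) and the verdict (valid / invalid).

δ = 5.55°, valid

α = atan 0.2 = 11.31°;  2α = 22.62°
edge 0: e_0 = (+0.94, -1.13);  n_0 = (-0.7688, -0.6395)
edge 3: e_3 = (-2.79, +2.76);  n_3 = (+0.7033, +0.7109)
∠(n_0, n_3) = 174.45°
δ = |180° − 174.45°| = 5.55°
5.55° ≤ 2α = 22.62°  →  valid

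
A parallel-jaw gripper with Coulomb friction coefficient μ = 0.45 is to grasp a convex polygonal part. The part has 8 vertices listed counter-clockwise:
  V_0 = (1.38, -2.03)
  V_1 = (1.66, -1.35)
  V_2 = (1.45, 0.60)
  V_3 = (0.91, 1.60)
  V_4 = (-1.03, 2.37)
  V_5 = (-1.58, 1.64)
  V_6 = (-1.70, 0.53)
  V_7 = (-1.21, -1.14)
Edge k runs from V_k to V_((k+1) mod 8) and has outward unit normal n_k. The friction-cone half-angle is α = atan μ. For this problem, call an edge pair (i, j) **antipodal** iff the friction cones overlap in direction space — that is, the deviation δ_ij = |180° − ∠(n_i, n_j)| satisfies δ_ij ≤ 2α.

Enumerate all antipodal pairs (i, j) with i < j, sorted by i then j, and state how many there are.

count = 10; pairs: (0,4), (0,5), (0,6), (1,4), (1,5), (1,6), (2,5), (2,6), (2,7), (3,7)

α = atan 0.45 = 24.23°;  2α = 48.46°
n_0 = (+0.9247, -0.3807)
n_1 = (+0.9943, +0.1071)
n_2 = (+0.8799, +0.4751)
n_3 = (+0.3689, +0.9295)
n_4 = (-0.7987, +0.6017)
n_5 = (-0.9942, +0.1075)
n_6 = (-0.9595, -0.2815)
n_7 = (-0.3250, -0.9457)
  (0,1): δ = 151.47°  ·
  (0,2): δ = 129.25°  ·
  (0,3): δ = 89.27°  ·
  (0,4): δ = 14.62°  ✓
  (0,5): δ = 16.21°  ✓
  (0,6): δ = 38.73°  ✓
  (0,7): δ = 93.42°  ·
  (1,2): δ = 157.78°  ·
  (1,3): δ = 117.80°  ·
  (1,4): δ = 43.14°  ✓
  (1,5): δ = 12.32°  ✓
  (1,6): δ = 10.21°  ✓
  (1,7): δ = 64.89°  ·
  (2,3): δ = 140.02°  ·
  (2,4): δ = 65.36°  ·
  (2,5): δ = 34.54°  ✓
  (2,6): δ = 12.02°  ✓
  (2,7): δ = 42.67°  ✓
  (3,4): δ = 105.35°  ·
  (3,5): δ = 74.52°  ·
  (3,6): δ = 52.00°  ·
  (3,7): δ = 2.68°  ✓
  (4,5): δ = 149.17°  ·
  (4,6): δ = 126.65°  ·
  (4,7): δ = 71.97°  ·
  (5,6): δ = 157.48°  ·
  (5,7): δ = 102.79°  ·
  (6,7): δ = 125.32°  ·
antipodal pairs: 10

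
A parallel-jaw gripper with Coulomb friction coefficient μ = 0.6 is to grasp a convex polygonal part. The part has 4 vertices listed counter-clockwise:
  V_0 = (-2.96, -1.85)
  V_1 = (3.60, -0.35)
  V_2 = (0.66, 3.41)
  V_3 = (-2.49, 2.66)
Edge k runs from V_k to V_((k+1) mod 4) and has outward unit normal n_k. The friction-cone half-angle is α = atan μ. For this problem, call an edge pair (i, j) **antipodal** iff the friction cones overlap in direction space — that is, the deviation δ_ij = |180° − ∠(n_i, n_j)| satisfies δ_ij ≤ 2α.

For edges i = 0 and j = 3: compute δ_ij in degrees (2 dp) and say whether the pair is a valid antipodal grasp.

α = atan 0.6 = 30.96°;  2α = 61.93°
edge 0: e_0 = (+6.56, +1.50);  n_0 = (+0.2229, -0.9748)
edge 3: e_3 = (-0.47, -4.51);  n_3 = (-0.9946, +0.1037)
∠(n_0, n_3) = 108.83°
δ = |180° − 108.83°| = 71.17°
71.17° > 2α = 61.93°  →  invalid

δ = 71.17°, invalid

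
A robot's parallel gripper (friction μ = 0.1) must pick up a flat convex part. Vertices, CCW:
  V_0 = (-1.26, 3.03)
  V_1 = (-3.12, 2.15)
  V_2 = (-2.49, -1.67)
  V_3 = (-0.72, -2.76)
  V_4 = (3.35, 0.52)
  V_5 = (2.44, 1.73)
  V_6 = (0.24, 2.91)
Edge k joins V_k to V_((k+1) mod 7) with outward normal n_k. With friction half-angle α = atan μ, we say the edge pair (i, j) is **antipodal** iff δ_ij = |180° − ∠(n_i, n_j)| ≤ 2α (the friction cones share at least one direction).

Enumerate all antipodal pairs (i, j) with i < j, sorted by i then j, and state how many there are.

α = atan 0.1 = 5.71°;  2α = 11.42°
n_0 = (-0.4277, +0.9039)
n_1 = (-0.9867, -0.1627)
n_2 = (-0.5244, -0.8515)
n_3 = (+0.6275, -0.7786)
n_4 = (+0.7992, +0.6011)
n_5 = (+0.4727, +0.8812)
n_6 = (+0.0797, +0.9968)
  (0,1): δ = 105.95°  ·
  (0,2): δ = 56.95°  ·
  (0,3): δ = 13.55°  ·
  (0,4): δ = 101.63°  ·
  (0,5): δ = 126.47°  ·
  (0,6): δ = 150.11°  ·
  (1,2): δ = 130.99°  ·
  (1,3): δ = 60.50°  ·
  (1,4): δ = 27.58°  ·
  (1,5): δ = 52.43°  ·
  (1,6): δ = 76.06°  ·
  (2,3): δ = 109.51°  ·
  (2,4): δ = 21.43°  ·
  (2,5): δ = 3.42°  ✓
  (2,6): δ = 27.05°  ·
  (3,4): δ = 91.92°  ·
  (3,5): δ = 67.07°  ·
  (3,6): δ = 43.44°  ·
  (4,5): δ = 155.15°  ·
  (4,6): δ = 131.52°  ·
  (5,6): δ = 156.37°  ·
antipodal pairs: 1

count = 1; pairs: (2,5)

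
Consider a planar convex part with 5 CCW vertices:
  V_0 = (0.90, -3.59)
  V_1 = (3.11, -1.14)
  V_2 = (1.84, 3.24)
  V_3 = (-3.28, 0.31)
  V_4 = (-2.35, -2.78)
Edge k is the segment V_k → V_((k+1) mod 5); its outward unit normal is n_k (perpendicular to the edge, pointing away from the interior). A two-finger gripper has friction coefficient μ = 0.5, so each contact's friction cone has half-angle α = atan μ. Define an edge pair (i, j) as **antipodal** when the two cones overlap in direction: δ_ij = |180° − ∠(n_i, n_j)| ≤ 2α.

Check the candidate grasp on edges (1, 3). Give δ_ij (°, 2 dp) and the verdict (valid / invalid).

α = atan 0.5 = 26.57°;  2α = 53.13°
edge 1: e_1 = (-1.27, +4.38);  n_1 = (+0.9604, +0.2785)
edge 3: e_3 = (+0.93, -3.09);  n_3 = (-0.9576, -0.2882)
∠(n_1, n_3) = 179.42°
δ = |180° − 179.42°| = 0.58°
0.58° ≤ 2α = 53.13°  →  valid

δ = 0.58°, valid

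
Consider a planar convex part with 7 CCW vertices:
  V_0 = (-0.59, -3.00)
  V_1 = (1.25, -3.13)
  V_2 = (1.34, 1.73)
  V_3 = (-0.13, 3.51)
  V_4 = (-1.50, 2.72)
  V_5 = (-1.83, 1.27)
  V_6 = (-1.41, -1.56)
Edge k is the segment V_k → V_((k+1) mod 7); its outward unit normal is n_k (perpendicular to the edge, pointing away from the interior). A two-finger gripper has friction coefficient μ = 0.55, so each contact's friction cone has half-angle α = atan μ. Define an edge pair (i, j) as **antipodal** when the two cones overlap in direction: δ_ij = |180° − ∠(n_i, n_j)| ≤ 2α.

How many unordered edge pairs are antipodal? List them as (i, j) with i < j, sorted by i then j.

count = 8; pairs: (0,2), (0,3), (1,4), (1,5), (1,6), (2,4), (2,5), (2,6)

α = atan 0.55 = 28.81°;  2α = 57.62°
n_0 = (-0.0705, -0.9975)
n_1 = (+0.9998, -0.0185)
n_2 = (+0.7711, +0.6368)
n_3 = (-0.4995, +0.8663)
n_4 = (-0.9751, +0.2219)
n_5 = (-0.9892, -0.1468)
n_6 = (-0.8690, -0.4948)
  (0,1): δ = 87.02°  ·
  (0,2): δ = 46.41°  ✓
  (0,3): δ = 34.01°  ✓
  (0,4): δ = 81.22°  ·
  (0,5): δ = 102.48°  ·
  (0,6): δ = 123.70°  ·
  (1,2): δ = 139.39°  ·
  (1,3): δ = 58.97°  ·
  (1,4): δ = 11.76°  ✓
  (1,5): δ = 9.50°  ✓
  (1,6): δ = 30.72°  ✓
  (2,3): δ = 99.58°  ·
  (2,4): δ = 52.37°  ✓
  (2,5): δ = 31.11°  ✓
  (2,6): δ = 9.89°  ✓
  (3,4): δ = 132.79°  ·
  (3,5): δ = 111.53°  ·
  (3,6): δ = 90.31°  ·
  (4,5): δ = 158.74°  ·
  (4,6): δ = 137.52°  ·
  (5,6): δ = 158.78°  ·
antipodal pairs: 8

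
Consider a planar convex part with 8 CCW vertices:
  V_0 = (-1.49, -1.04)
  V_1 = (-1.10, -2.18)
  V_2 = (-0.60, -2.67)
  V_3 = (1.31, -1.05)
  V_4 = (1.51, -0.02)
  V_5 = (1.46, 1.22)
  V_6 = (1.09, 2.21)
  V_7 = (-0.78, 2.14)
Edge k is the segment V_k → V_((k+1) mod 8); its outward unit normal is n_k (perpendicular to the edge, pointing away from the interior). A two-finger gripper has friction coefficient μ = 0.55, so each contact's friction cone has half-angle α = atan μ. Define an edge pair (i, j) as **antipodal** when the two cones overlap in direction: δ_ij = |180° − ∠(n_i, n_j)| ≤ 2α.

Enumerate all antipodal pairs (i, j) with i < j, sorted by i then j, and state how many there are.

count = 12; pairs: (0,3), (0,4), (0,5), (1,3), (1,4), (1,5), (1,6), (2,6), (2,7), (3,7), (4,7), (5,7)

α = atan 0.55 = 28.81°;  2α = 57.62°
n_0 = (-0.9462, -0.3237)
n_1 = (-0.6999, -0.7142)
n_2 = (+0.6468, -0.7626)
n_3 = (+0.9817, -0.1906)
n_4 = (+0.9992, +0.0403)
n_5 = (+0.9367, +0.3501)
n_6 = (-0.0374, +0.9993)
n_7 = (-0.9760, +0.2179)
  (0,1): δ = 153.31°  ·
  (0,2): δ = 68.58°  ·
  (0,3): δ = 29.87°  ✓
  (0,4): δ = 16.58°  ✓
  (0,5): δ = 1.61°  ✓
  (0,6): δ = 73.26°  ·
  (0,7): δ = 148.53°  ·
  (1,2): δ = 95.28°  ·
  (1,3): δ = 56.57°  ✓
  (1,4): δ = 43.27°  ✓
  (1,5): δ = 25.09°  ✓
  (1,6): δ = 46.57°  ✓
  (1,7): δ = 121.84°  ·
  (2,3): δ = 141.29°  ·
  (2,4): δ = 127.99°  ·
  (2,5): δ = 109.81°  ·
  (2,6): δ = 38.16°  ✓
  (2,7): δ = 37.11°  ✓
  (3,4): δ = 166.70°  ·
  (3,5): δ = 148.52°  ·
  (3,6): δ = 76.87°  ·
  (3,7): δ = 1.60°  ✓
  (4,5): δ = 161.82°  ·
  (4,6): δ = 90.17°  ·
  (4,7): δ = 14.90°  ✓
  (5,6): δ = 108.35°  ·
  (5,7): δ = 33.08°  ✓
  (6,7): δ = 104.73°  ·
antipodal pairs: 12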